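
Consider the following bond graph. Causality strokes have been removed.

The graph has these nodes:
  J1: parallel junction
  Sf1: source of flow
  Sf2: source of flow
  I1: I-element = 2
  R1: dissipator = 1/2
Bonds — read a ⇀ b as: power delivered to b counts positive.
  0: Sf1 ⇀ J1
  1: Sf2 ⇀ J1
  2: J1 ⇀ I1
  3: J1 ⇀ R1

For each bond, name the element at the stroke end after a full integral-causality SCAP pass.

bond 0 stroke→Sf1
bond 1 stroke→Sf2
bond 2 stroke→I1
bond 3 stroke→J1

bond 0 →Sf1  (Sf1 fixes flow; stroke at Sf1)
bond 1 →Sf2  (source Sf2 imposes f)
bond 2 →I1  (prefer integral on I1)
bond 3 →J1  (closing 0-jn rule on J1)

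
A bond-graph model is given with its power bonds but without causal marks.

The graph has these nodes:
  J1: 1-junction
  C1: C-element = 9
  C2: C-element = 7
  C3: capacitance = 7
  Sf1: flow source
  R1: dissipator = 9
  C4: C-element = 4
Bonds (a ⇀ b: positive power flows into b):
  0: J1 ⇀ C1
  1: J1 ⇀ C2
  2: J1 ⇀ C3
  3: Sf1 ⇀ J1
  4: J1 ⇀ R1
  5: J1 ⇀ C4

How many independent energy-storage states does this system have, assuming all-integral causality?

#3 |Sf1  (Sf1 fixes flow; stroke at Sf1)
#0 |J1  (J1: bond 3 brought flow, rest push out)
#1 |J1  (1-jn J1 has f-setter on 3)
#2 |J1  (common-f at J1 fixed by 3)
#4 |J1  (J1 flow already set via bond 3)
#5 |J1  (J1 flow already set via bond 3)

4  (C1, C2, C3, C4 all integral)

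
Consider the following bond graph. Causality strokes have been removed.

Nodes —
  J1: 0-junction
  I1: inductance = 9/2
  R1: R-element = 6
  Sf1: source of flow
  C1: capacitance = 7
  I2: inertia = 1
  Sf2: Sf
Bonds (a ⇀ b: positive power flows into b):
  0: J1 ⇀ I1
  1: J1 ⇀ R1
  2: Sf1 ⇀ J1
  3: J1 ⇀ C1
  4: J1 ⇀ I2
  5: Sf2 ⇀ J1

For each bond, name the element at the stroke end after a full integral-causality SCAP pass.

bond 2 →Sf1  (Sf1 fixes flow; stroke at Sf1)
bond 5 →Sf2  (Sf2: flow source, stroke at near end)
bond 0 →I1  (prefer integral on I1)
bond 3 →J1  (C1 outputs effort q/C1)
bond 1 →R1  (J1 effort already set via bond 3)
bond 4 →I2  (J1: bond 3 brought effort, rest push out)

bond 0 stroke at I1
bond 1 stroke at R1
bond 2 stroke at Sf1
bond 3 stroke at J1
bond 4 stroke at I2
bond 5 stroke at Sf2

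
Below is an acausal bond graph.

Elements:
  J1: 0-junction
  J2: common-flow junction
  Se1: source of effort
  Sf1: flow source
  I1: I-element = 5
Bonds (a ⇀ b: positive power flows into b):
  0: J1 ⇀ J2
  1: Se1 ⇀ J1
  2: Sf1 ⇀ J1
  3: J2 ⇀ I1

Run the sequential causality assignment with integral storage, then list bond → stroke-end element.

β0 →J2
β1 →J1
β2 →Sf1
β3 →I1

b1 stroke at J1  (Se1: effort source, stroke at far end)
b2 stroke at Sf1  (Sf1 (Sf) sets flow on bond)
b0 stroke at J2  (J1 effort already set via bond 1)
b3 stroke at I1  (only one flow-in slot at J2)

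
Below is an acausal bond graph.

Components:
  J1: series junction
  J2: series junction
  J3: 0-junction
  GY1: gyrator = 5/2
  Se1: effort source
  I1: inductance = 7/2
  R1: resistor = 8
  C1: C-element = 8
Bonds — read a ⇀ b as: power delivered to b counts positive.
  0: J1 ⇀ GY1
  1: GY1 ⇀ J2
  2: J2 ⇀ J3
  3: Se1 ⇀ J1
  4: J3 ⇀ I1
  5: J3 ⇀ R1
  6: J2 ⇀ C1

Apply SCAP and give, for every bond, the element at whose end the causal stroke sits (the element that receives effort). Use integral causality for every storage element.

β3 stroke→J1  (Se1: effort source, stroke at far end)
β0 stroke→GY1  (J1: last free bond brings flow in)
β1 stroke→GY1  (GY GY1: same side as bond 0)
β2 stroke→J2  (J2: bond 1 brought flow, rest push out)
β6 stroke→J2  (J2 flow already set via bond 1)
β4 stroke→I1  (prefer integral on I1)
β5 stroke→J3  (J3: last free bond brings effort in)

b0 stroke→GY1
b1 stroke→GY1
b2 stroke→J2
b3 stroke→J1
b4 stroke→I1
b5 stroke→J3
b6 stroke→J2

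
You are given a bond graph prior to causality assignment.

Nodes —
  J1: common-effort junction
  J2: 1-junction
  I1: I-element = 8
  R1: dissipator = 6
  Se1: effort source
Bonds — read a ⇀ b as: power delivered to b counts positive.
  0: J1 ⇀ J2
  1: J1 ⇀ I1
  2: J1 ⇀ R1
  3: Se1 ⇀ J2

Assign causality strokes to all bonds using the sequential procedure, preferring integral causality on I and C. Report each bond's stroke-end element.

#3 stroke→J2  (source Se1 imposes e)
#0 stroke→J1  (closing 1-jn rule on J2)
#1 stroke→I1  (J1: bond 0 brought effort, rest push out)
#2 stroke→R1  (0-jn J1 has e-setter on 0)

b0 →J1
b1 →I1
b2 →R1
b3 →J2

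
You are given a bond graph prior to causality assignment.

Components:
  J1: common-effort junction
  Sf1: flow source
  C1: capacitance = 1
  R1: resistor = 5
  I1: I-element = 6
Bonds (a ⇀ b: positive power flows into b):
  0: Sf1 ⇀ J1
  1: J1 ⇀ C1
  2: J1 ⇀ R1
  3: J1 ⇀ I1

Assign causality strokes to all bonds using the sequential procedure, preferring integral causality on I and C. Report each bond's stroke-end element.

β0 →Sf1
β1 →J1
β2 →R1
β3 →I1

b0 →Sf1  (Sf1 fixes flow; stroke at Sf1)
b1 →J1  (C1 integral (e out))
b2 →R1  (0-jn J1 has e-setter on 1)
b3 →I1  (common-e at J1 fixed by 1)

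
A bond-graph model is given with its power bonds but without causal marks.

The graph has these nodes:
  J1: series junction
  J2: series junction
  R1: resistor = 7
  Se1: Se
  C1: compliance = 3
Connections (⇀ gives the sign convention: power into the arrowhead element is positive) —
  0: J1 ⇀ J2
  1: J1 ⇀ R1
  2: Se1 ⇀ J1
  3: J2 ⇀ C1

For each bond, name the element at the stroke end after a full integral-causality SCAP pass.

β0 |J1
β1 |R1
β2 |J1
β3 |J2

b2 →J1  (Se1 (Se) sets effort on bond)
b3 →J2  (C1: C, integral causality)
b0 →J1  (closing 1-jn rule on J2)
b1 →R1  (J1 needs exactly one f-in)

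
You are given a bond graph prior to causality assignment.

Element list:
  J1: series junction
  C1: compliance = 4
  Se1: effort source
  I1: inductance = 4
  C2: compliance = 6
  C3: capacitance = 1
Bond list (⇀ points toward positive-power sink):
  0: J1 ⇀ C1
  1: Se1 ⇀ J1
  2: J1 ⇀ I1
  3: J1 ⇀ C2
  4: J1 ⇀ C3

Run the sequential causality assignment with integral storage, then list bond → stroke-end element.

β0 →J1
β1 →J1
β2 →I1
β3 →J1
β4 →J1

#1 →J1  (Se1 fixes effort; stroke away)
#0 →J1  (prefer integral on C1)
#2 →I1  (prefer integral on I1)
#3 →J1  (J1: bond 2 brought flow, rest push out)
#4 →J1  (common-f at J1 fixed by 2)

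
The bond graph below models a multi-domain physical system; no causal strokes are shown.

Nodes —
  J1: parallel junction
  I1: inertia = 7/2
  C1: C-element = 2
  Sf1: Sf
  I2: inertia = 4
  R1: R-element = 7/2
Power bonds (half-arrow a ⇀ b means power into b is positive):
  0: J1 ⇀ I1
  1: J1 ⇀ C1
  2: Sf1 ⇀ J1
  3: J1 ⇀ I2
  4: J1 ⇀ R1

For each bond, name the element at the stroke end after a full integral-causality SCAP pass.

#0 stroke→I1
#1 stroke→J1
#2 stroke→Sf1
#3 stroke→I2
#4 stroke→R1

b2 stroke→Sf1  (Sf1 (Sf) sets flow on bond)
b0 stroke→I1  (I1 outputs flow p/I1)
b1 stroke→J1  (C1 outputs effort q/C1)
b3 stroke→I2  (0-jn J1 has e-setter on 1)
b4 stroke→R1  (J1 effort already set via bond 1)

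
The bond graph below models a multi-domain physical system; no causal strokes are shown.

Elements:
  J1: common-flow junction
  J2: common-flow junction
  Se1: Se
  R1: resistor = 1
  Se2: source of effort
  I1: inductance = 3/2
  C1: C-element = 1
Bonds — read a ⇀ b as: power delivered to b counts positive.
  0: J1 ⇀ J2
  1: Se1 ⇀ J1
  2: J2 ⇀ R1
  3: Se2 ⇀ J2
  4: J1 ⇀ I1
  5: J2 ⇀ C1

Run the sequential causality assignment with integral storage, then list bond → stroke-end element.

b0 |J1
b1 |J1
b2 |J2
b3 |J2
b4 |I1
b5 |J2

bond 1 stroke→J1  (Se1 fixes effort; stroke away)
bond 3 stroke→J2  (Se2: effort source, stroke at far end)
bond 4 stroke→I1  (I1: I, integral causality)
bond 0 stroke→J1  (1-jn J1 has f-setter on 4)
bond 2 stroke→J2  (J2 flow already set via bond 0)
bond 5 stroke→J2  (J2 flow already set via bond 0)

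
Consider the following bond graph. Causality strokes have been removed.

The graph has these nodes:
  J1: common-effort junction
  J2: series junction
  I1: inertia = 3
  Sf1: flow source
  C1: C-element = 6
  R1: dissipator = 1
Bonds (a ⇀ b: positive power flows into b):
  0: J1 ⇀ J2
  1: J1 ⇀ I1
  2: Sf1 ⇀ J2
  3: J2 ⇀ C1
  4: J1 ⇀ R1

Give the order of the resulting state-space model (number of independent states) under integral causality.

bond 2 →Sf1  (Sf1 (Sf) sets flow on bond)
bond 0 →J2  (common-f at J2 fixed by 2)
bond 3 →J2  (common-f at J2 fixed by 2)
bond 1 →I1  (I1 integral (f out))
bond 4 →J1  (only one effort-in slot at J1)

2  (C1, I1 all integral)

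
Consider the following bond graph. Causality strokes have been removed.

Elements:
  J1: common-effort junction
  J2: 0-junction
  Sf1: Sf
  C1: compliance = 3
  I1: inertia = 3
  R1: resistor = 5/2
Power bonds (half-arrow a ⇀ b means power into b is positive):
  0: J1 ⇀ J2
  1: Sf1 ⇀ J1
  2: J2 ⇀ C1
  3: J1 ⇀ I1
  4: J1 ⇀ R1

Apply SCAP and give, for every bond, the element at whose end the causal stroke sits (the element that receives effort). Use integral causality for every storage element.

bond 0 →J1
bond 1 →Sf1
bond 2 →J2
bond 3 →I1
bond 4 →R1

b1 |Sf1  (Sf1 fixes flow; stroke at Sf1)
b2 |J2  (C1 outputs effort q/C1)
b0 |J1  (0-jn J2 has e-setter on 2)
b3 |I1  (J1: bond 0 brought effort, rest push out)
b4 |R1  (J1: bond 0 brought effort, rest push out)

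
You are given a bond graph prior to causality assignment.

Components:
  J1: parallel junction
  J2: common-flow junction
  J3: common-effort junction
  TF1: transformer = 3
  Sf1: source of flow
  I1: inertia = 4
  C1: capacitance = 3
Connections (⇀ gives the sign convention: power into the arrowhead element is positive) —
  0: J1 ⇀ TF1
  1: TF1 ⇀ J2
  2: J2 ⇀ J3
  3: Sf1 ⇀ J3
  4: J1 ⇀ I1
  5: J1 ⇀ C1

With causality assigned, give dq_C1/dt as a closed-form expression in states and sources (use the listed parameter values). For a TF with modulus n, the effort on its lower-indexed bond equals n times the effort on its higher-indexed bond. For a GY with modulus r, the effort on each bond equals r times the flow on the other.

#3 stroke→Sf1  (Sf1 fixes flow; stroke at Sf1)
#2 stroke→J3  (J3: last free bond brings effort in)
#1 stroke→J2  (common-f at J2 fixed by 2)
#0 stroke→TF1  (TF1 one-in-one-out from 1)
#4 stroke→I1  (I1: I, integral causality)
#5 stroke→J1  (only one effort-in slot at J1)

dq_C1/dt = F_Sf1/3 - p_I1/4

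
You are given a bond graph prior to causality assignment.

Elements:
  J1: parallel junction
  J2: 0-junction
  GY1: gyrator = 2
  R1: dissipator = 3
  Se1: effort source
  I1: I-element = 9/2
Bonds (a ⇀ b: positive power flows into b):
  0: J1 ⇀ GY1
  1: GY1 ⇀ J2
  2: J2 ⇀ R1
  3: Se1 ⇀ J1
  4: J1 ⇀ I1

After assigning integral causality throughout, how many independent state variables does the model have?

1  (I1 all integral)

β3 stroke at J1  (Se1 fixes effort; stroke away)
β0 stroke at GY1  (J1: bond 3 brought effort, rest push out)
β4 stroke at I1  (J1 effort already set via bond 3)
β1 stroke at GY1  (GY1: gyrator matches bond 0)
β2 stroke at J2  (closing 0-jn rule on J2)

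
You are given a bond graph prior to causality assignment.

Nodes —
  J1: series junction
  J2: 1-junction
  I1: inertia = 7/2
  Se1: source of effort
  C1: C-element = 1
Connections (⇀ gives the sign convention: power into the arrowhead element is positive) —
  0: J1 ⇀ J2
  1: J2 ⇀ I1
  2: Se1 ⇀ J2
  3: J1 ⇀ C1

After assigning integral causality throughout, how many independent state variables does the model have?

2  (C1, I1 all integral)

bond 2 →J2  (Se1 (Se) sets effort on bond)
bond 1 →I1  (I1: I, integral causality)
bond 0 →J2  (J2 flow already set via bond 1)
bond 3 →J1  (1-jn J1 has f-setter on 0)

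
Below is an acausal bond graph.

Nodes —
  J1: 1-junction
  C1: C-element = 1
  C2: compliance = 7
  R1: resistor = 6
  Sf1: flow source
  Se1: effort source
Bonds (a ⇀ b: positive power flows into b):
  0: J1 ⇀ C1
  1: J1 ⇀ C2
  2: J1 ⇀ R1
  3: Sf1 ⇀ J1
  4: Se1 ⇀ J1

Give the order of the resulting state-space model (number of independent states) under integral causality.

2  (C1, C2 all integral)

b3 |Sf1  (source Sf1 imposes f)
b4 |J1  (Se1 (Se) sets effort on bond)
b0 |J1  (common-f at J1 fixed by 3)
b1 |J1  (1-jn J1 has f-setter on 3)
b2 |J1  (1-jn J1 has f-setter on 3)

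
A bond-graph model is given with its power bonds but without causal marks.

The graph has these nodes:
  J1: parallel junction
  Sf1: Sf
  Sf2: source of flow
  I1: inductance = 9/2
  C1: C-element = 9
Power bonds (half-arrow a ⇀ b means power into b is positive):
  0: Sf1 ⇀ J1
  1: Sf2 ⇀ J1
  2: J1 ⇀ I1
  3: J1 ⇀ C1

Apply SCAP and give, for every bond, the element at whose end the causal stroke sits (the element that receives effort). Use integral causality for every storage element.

b0 |Sf1
b1 |Sf2
b2 |I1
b3 |J1

β0 stroke→Sf1  (Sf1 (Sf) sets flow on bond)
β1 stroke→Sf2  (source Sf2 imposes f)
β2 stroke→I1  (I1 integral (f out))
β3 stroke→J1  (only one effort-in slot at J1)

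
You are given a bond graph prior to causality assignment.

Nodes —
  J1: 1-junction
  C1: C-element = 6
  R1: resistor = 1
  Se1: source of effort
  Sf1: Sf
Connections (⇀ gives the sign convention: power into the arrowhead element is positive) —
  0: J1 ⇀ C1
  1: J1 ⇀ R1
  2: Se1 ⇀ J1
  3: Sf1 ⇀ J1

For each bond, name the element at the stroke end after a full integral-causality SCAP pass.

β2 stroke at J1  (source Se1 imposes e)
β3 stroke at Sf1  (Sf1 (Sf) sets flow on bond)
β0 stroke at J1  (J1 flow already set via bond 3)
β1 stroke at J1  (common-f at J1 fixed by 3)

b0 stroke at J1
b1 stroke at J1
b2 stroke at J1
b3 stroke at Sf1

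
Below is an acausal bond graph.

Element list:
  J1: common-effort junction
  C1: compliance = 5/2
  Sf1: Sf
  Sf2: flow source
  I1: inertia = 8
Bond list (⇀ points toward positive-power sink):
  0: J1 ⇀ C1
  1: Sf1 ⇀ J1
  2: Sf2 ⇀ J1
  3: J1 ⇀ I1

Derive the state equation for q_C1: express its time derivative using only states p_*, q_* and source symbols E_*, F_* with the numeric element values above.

dq_C1/dt = F_Sf1 + F_Sf2 - p_I1/8

β1 stroke→Sf1  (Sf1 (Sf) sets flow on bond)
β2 stroke→Sf2  (Sf2: flow source, stroke at near end)
β0 stroke→J1  (C1 integral (e out))
β3 stroke→I1  (common-e at J1 fixed by 0)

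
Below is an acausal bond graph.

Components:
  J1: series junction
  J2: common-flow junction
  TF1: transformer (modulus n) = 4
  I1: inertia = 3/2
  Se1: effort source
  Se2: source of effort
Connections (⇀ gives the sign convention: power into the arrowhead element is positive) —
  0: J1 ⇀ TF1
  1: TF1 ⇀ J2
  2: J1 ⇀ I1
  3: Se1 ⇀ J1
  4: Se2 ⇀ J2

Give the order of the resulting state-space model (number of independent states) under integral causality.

b3 stroke→J1  (Se1 fixes effort; stroke away)
b4 stroke→J2  (source Se2 imposes e)
b1 stroke→TF1  (J2: last free bond brings flow in)
b0 stroke→J1  (TF1 one-in-one-out from 1)
b2 stroke→I1  (J1: last free bond brings flow in)

1  (I1 all integral)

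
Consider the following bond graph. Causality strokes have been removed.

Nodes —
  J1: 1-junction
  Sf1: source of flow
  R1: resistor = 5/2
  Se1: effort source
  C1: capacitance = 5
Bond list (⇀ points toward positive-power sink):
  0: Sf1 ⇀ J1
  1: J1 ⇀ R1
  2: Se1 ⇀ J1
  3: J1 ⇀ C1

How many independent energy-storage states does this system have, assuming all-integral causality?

1  (C1 all integral)

b0 |Sf1  (source Sf1 imposes f)
b2 |J1  (source Se1 imposes e)
b1 |J1  (1-jn J1 has f-setter on 0)
b3 |J1  (J1 flow already set via bond 0)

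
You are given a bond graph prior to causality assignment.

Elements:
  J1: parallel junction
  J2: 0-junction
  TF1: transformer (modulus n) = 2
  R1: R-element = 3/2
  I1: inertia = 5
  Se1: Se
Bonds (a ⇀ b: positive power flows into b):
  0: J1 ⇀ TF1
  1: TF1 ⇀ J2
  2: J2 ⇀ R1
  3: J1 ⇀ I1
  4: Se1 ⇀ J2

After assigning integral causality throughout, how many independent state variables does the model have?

β4 →J2  (source Se1 imposes e)
β1 →TF1  (common-e at J2 fixed by 4)
β2 →R1  (0-jn J2 has e-setter on 4)
β0 →J1  (through TF1, causality passes straight; one stroke at TF1)
β3 →I1  (J1 effort already set via bond 0)

1  (I1 all integral)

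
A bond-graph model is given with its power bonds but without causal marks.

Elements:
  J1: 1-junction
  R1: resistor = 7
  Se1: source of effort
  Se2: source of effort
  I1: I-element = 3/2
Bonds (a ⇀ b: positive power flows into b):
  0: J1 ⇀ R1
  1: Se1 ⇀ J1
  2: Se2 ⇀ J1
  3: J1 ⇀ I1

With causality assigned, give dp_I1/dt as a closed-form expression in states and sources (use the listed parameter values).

b1 |J1  (Se1 fixes effort; stroke away)
b2 |J1  (Se2 fixes effort; stroke away)
b3 |I1  (prefer integral on I1)
b0 |J1  (1-jn J1 has f-setter on 3)

dp_I1/dt = E_Se1 + E_Se2 - 14*p_I1/3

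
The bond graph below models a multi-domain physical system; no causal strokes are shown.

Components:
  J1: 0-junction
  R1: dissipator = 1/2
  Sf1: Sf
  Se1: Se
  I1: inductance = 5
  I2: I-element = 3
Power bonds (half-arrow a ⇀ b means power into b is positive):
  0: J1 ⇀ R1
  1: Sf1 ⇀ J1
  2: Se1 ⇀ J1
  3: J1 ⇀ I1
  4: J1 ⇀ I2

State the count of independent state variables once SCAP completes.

2  (I1, I2 all integral)

β1 →Sf1  (Sf1 (Sf) sets flow on bond)
β2 →J1  (Se1 (Se) sets effort on bond)
β0 →R1  (0-jn J1 has e-setter on 2)
β3 →I1  (common-e at J1 fixed by 2)
β4 →I2  (common-e at J1 fixed by 2)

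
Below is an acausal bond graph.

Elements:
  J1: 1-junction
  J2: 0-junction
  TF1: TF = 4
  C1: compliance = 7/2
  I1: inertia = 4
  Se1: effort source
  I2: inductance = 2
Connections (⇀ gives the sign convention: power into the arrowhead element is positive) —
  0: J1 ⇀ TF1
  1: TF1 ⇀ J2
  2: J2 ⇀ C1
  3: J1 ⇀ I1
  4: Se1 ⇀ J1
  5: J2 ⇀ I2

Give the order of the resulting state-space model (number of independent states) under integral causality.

β4 |J1  (Se1: effort source, stroke at far end)
β2 |J2  (C1 integral (e out))
β1 |TF1  (J2 effort already set via bond 2)
β5 |I2  (J2 effort already set via bond 2)
β0 |J1  (TF1: transformer flips bond 1)
β3 |I1  (only one flow-in slot at J1)

3  (C1, I1, I2 all integral)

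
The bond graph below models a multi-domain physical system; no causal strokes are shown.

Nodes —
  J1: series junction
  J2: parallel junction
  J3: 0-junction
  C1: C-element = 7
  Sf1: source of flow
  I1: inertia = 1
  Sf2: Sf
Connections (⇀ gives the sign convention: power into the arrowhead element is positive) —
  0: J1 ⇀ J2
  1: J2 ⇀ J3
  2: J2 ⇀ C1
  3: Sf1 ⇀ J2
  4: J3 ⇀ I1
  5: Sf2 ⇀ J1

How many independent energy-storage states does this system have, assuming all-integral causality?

2  (C1, I1 all integral)

bond 3 stroke at Sf1  (Sf1 fixes flow; stroke at Sf1)
bond 5 stroke at Sf2  (Sf2: flow source, stroke at near end)
bond 0 stroke at J1  (J1 flow already set via bond 5)
bond 2 stroke at J2  (C1 outputs effort q/C1)
bond 1 stroke at J3  (J2 effort already set via bond 2)
bond 4 stroke at I1  (0-jn J3 has e-setter on 1)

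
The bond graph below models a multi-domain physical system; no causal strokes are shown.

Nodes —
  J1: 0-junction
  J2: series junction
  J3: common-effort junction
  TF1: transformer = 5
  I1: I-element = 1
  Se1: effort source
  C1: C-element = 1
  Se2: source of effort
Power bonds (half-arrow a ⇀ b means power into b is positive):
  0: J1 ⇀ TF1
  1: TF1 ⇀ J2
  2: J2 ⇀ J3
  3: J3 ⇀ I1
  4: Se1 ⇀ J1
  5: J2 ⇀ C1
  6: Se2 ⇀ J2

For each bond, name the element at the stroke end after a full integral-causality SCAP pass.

β0 stroke at TF1
β1 stroke at J2
β2 stroke at J3
β3 stroke at I1
β4 stroke at J1
β5 stroke at J2
β6 stroke at J2

bond 4 |J1  (source Se1 imposes e)
bond 6 |J2  (Se2 fixes effort; stroke away)
bond 0 |TF1  (0-jn J1 has e-setter on 4)
bond 1 |J2  (TF1: transformer flips bond 0)
bond 3 |I1  (prefer integral on I1)
bond 2 |J3  (J3: last free bond brings effort in)
bond 5 |J2  (common-f at J2 fixed by 2)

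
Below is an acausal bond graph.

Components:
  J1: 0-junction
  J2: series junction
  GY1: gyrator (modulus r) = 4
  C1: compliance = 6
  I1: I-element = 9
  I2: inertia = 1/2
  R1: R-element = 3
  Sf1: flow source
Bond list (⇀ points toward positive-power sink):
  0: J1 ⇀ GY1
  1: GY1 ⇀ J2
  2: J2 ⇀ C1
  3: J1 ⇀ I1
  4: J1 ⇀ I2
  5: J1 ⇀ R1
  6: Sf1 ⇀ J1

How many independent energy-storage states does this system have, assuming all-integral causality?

#6 stroke at Sf1  (Sf1 (Sf) sets flow on bond)
#2 stroke at J2  (prefer integral on C1)
#1 stroke at GY1  (closing 1-jn rule on J2)
#0 stroke at GY1  (through GY1, causality inverts; strokes same side of GY1)
#3 stroke at I1  (I1 integral (f out))
#4 stroke at I2  (I2 integral (f out))
#5 stroke at J1  (closing 0-jn rule on J1)

3  (C1, I1, I2 all integral)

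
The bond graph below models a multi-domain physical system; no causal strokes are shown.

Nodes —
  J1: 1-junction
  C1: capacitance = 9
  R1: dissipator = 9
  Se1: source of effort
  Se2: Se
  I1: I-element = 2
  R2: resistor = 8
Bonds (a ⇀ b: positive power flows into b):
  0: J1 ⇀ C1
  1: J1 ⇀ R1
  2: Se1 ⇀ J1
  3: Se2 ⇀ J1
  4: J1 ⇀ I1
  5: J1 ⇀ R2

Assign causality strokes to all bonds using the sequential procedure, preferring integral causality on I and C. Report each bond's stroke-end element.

bond 0 →J1
bond 1 →J1
bond 2 →J1
bond 3 →J1
bond 4 →I1
bond 5 →J1

bond 2 |J1  (Se1: effort source, stroke at far end)
bond 3 |J1  (Se2: effort source, stroke at far end)
bond 0 |J1  (C1 outputs effort q/C1)
bond 4 |I1  (I1 outputs flow p/I1)
bond 1 |J1  (1-jn J1 has f-setter on 4)
bond 5 |J1  (1-jn J1 has f-setter on 4)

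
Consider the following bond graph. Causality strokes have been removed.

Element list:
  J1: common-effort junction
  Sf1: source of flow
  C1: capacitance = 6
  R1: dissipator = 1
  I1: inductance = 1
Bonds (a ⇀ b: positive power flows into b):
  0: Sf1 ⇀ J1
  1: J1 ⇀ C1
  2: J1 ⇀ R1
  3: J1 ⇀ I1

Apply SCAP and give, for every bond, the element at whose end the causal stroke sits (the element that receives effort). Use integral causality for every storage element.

#0 |Sf1
#1 |J1
#2 |R1
#3 |I1

β0 |Sf1  (Sf1 fixes flow; stroke at Sf1)
β1 |J1  (C1: C, integral causality)
β2 |R1  (J1 effort already set via bond 1)
β3 |I1  (J1 effort already set via bond 1)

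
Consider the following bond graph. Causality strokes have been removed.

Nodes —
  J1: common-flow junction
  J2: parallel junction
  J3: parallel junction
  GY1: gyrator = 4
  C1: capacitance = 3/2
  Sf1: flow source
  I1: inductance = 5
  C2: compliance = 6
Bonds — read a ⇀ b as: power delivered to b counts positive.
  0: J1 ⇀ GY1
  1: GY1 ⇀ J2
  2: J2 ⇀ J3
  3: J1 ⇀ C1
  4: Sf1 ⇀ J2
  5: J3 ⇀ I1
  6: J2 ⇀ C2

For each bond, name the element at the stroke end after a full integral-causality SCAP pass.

#0 stroke→GY1
#1 stroke→GY1
#2 stroke→J3
#3 stroke→J1
#4 stroke→Sf1
#5 stroke→I1
#6 stroke→J2

b4 stroke→Sf1  (Sf1: flow source, stroke at near end)
b3 stroke→J1  (C1 outputs effort q/C1)
b0 stroke→GY1  (only one flow-in slot at J1)
b1 stroke→GY1  (GY1 both-in/both-out from 0)
b5 stroke→I1  (prefer integral on I1)
b2 stroke→J3  (J3: last free bond brings effort in)
b6 stroke→J2  (J2: last free bond brings effort in)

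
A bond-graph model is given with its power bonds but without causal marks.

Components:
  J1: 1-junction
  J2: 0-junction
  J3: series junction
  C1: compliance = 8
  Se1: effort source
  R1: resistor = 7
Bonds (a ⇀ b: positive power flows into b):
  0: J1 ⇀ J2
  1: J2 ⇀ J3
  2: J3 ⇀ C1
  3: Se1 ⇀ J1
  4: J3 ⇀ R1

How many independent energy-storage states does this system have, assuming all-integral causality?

1  (C1 all integral)

b3 |J1  (Se1: effort source, stroke at far end)
b0 |J2  (only one flow-in slot at J1)
b1 |J3  (J2 effort already set via bond 0)
b2 |J3  (prefer integral on C1)
b4 |R1  (closing 1-jn rule on J3)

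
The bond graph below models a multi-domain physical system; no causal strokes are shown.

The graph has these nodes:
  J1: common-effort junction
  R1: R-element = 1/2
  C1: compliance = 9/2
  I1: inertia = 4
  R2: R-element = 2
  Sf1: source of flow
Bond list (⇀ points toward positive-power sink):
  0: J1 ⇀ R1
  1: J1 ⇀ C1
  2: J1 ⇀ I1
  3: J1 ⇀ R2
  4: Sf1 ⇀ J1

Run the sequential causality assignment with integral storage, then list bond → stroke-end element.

b0 |R1
b1 |J1
b2 |I1
b3 |R2
b4 |Sf1

β4 stroke→Sf1  (Sf1: flow source, stroke at near end)
β1 stroke→J1  (prefer integral on C1)
β0 stroke→R1  (common-e at J1 fixed by 1)
β2 stroke→I1  (common-e at J1 fixed by 1)
β3 stroke→R2  (J1: bond 1 brought effort, rest push out)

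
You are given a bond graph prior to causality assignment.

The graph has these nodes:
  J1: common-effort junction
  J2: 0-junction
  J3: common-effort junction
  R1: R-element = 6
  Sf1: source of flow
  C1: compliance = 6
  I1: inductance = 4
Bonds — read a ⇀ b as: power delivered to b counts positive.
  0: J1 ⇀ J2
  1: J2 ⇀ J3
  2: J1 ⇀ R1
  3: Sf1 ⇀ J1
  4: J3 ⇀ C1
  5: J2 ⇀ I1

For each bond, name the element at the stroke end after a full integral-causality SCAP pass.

β3 stroke→Sf1  (Sf1: flow source, stroke at near end)
β4 stroke→J3  (C1 outputs effort q/C1)
β1 stroke→J2  (J3 effort already set via bond 4)
β0 stroke→J1  (0-jn J2 has e-setter on 1)
β5 stroke→I1  (0-jn J2 has e-setter on 1)
β2 stroke→R1  (0-jn J1 has e-setter on 0)

β0 stroke at J1
β1 stroke at J2
β2 stroke at R1
β3 stroke at Sf1
β4 stroke at J3
β5 stroke at I1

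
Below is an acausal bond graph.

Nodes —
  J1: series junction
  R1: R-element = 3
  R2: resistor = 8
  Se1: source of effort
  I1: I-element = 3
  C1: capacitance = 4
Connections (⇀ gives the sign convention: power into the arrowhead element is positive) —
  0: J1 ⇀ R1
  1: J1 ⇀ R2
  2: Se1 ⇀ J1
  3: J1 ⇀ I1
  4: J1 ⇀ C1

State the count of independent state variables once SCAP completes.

#2 stroke at J1  (source Se1 imposes e)
#3 stroke at I1  (I1: I, integral causality)
#0 stroke at J1  (common-f at J1 fixed by 3)
#1 stroke at J1  (J1: bond 3 brought flow, rest push out)
#4 stroke at J1  (common-f at J1 fixed by 3)

2  (C1, I1 all integral)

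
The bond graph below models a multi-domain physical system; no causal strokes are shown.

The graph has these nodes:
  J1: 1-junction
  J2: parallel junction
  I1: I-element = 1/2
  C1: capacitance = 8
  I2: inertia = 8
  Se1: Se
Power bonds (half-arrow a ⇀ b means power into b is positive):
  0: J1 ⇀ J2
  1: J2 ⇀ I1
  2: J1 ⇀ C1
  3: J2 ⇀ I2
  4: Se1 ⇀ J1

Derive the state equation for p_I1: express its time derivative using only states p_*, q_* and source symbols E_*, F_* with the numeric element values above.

dp_I1/dt = E_Se1 - q_C1/8

b4 →J1  (source Se1 imposes e)
b1 →I1  (I1: I, integral causality)
b2 →J1  (C1 outputs effort q/C1)
b0 →J2  (J1: last free bond brings flow in)
b3 →I2  (J2 effort already set via bond 0)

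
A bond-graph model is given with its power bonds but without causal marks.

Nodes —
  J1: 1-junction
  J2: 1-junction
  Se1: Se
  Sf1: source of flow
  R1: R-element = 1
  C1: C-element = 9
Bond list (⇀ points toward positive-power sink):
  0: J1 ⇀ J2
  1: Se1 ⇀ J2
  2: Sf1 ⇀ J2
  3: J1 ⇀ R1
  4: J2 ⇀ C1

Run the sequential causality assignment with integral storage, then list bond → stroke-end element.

bond 0 →J2
bond 1 →J2
bond 2 →Sf1
bond 3 →J1
bond 4 →J2

b1 →J2  (Se1 fixes effort; stroke away)
b2 →Sf1  (source Sf1 imposes f)
b0 →J2  (J2 flow already set via bond 2)
b4 →J2  (1-jn J2 has f-setter on 2)
b3 →J1  (common-f at J1 fixed by 0)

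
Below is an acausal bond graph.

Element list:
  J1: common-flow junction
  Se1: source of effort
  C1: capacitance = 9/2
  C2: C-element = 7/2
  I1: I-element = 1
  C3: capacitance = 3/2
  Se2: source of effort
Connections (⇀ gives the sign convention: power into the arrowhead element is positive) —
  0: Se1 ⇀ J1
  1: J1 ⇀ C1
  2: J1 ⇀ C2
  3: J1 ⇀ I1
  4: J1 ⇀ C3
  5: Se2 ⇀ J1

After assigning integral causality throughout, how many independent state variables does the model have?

4  (C1, C2, C3, I1 all integral)

bond 0 |J1  (Se1 (Se) sets effort on bond)
bond 5 |J1  (Se2 fixes effort; stroke away)
bond 1 |J1  (C1 integral (e out))
bond 2 |J1  (prefer integral on C2)
bond 3 |I1  (I1: I, integral causality)
bond 4 |J1  (common-f at J1 fixed by 3)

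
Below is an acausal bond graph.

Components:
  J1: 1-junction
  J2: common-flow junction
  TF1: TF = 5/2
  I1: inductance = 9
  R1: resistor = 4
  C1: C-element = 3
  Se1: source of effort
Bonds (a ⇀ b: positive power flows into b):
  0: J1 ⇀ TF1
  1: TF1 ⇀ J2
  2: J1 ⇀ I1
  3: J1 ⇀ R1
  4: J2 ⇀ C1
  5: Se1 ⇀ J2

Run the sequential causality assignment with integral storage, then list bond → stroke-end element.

β0 stroke→J1
β1 stroke→TF1
β2 stroke→I1
β3 stroke→J1
β4 stroke→J2
β5 stroke→J2

b5 stroke at J2  (source Se1 imposes e)
b2 stroke at I1  (I1 integral (f out))
b0 stroke at J1  (common-f at J1 fixed by 2)
b3 stroke at J1  (J1: bond 2 brought flow, rest push out)
b1 stroke at TF1  (through TF1, causality passes straight; one stroke at TF1)
b4 stroke at J2  (common-f at J2 fixed by 1)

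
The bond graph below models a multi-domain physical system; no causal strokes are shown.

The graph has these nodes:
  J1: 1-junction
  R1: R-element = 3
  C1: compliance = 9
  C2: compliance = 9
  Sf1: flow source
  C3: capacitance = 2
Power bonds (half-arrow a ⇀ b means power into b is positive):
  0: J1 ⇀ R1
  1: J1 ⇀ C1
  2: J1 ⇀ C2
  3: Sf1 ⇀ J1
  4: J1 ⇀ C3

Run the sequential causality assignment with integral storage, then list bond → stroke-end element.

bond 3 →Sf1  (Sf1 (Sf) sets flow on bond)
bond 0 →J1  (J1 flow already set via bond 3)
bond 1 →J1  (common-f at J1 fixed by 3)
bond 2 →J1  (J1 flow already set via bond 3)
bond 4 →J1  (common-f at J1 fixed by 3)

b0 stroke at J1
b1 stroke at J1
b2 stroke at J1
b3 stroke at Sf1
b4 stroke at J1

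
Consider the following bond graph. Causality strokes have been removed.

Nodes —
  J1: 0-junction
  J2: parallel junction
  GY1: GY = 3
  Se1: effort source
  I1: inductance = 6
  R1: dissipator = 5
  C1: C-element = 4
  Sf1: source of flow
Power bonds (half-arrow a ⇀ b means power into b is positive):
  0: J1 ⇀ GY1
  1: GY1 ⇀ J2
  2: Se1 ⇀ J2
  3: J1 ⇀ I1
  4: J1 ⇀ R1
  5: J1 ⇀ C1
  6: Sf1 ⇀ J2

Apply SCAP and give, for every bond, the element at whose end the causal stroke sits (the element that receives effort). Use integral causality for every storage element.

bond 2 →J2  (Se1: effort source, stroke at far end)
bond 6 →Sf1  (source Sf1 imposes f)
bond 1 →GY1  (J2 effort already set via bond 2)
bond 0 →GY1  (GY1 both-in/both-out from 1)
bond 3 →I1  (prefer integral on I1)
bond 5 →J1  (prefer integral on C1)
bond 4 →R1  (J1: bond 5 brought effort, rest push out)

b0 |GY1
b1 |GY1
b2 |J2
b3 |I1
b4 |R1
b5 |J1
b6 |Sf1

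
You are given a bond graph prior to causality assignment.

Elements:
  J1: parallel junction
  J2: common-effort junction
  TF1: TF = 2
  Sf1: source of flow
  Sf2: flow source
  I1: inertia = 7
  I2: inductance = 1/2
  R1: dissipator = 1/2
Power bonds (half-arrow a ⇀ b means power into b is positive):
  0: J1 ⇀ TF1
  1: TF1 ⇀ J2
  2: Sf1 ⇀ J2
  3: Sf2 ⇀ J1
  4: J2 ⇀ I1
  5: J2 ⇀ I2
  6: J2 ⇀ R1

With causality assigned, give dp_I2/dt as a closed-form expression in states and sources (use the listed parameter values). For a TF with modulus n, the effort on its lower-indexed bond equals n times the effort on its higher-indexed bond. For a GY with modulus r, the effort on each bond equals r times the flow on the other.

β2 stroke→Sf1  (source Sf1 imposes f)
β3 stroke→Sf2  (Sf2 fixes flow; stroke at Sf2)
β0 stroke→J1  (J1: last free bond brings effort in)
β1 stroke→TF1  (TF1 one-in-one-out from 0)
β4 stroke→I1  (I1: I, integral causality)
β5 stroke→I2  (I2: I, integral causality)
β6 stroke→J2  (J2: last free bond brings effort in)

dp_I2/dt = F_Sf1/2 + F_Sf2 - p_I1/14 - p_I2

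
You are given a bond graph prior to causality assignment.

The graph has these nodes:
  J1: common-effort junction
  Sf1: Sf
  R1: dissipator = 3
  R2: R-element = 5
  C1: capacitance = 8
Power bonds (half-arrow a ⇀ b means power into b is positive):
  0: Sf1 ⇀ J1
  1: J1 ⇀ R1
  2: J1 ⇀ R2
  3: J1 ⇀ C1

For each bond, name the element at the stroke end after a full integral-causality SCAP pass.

β0 |Sf1
β1 |R1
β2 |R2
β3 |J1

bond 0 stroke at Sf1  (source Sf1 imposes f)
bond 3 stroke at J1  (prefer integral on C1)
bond 1 stroke at R1  (J1 effort already set via bond 3)
bond 2 stroke at R2  (0-jn J1 has e-setter on 3)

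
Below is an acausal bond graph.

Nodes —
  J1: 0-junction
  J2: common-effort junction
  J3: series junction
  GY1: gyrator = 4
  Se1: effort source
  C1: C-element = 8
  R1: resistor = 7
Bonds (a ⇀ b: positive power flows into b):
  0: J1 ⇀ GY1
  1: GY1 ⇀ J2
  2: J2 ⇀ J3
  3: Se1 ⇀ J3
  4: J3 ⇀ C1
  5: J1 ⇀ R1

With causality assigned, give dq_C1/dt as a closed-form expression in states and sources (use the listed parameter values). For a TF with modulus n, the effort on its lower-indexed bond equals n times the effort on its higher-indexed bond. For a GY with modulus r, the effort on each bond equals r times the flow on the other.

β3 |J3  (Se1: effort source, stroke at far end)
β4 |J3  (C1 integral (e out))
β2 |J2  (only one flow-in slot at J3)
β1 |GY1  (J2 effort already set via bond 2)
β0 |GY1  (GY1 both-in/both-out from 1)
β5 |J1  (closing 0-jn rule on J1)

dq_C1/dt = 7*E_Se1/16 - 7*q_C1/128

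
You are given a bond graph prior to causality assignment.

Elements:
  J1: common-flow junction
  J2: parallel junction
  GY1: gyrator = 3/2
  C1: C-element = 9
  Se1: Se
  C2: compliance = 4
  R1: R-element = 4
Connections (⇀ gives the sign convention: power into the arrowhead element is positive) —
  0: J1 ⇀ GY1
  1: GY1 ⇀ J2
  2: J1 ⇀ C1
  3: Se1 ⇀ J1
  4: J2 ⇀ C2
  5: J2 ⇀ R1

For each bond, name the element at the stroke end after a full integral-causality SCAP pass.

bond 3 stroke→J1  (Se1: effort source, stroke at far end)
bond 2 stroke→J1  (C1: C, integral causality)
bond 0 stroke→GY1  (J1: last free bond brings flow in)
bond 1 stroke→GY1  (GY1: gyrator matches bond 0)
bond 4 stroke→J2  (C2 integral (e out))
bond 5 stroke→R1  (J2: bond 4 brought effort, rest push out)

β0 stroke at GY1
β1 stroke at GY1
β2 stroke at J1
β3 stroke at J1
β4 stroke at J2
β5 stroke at R1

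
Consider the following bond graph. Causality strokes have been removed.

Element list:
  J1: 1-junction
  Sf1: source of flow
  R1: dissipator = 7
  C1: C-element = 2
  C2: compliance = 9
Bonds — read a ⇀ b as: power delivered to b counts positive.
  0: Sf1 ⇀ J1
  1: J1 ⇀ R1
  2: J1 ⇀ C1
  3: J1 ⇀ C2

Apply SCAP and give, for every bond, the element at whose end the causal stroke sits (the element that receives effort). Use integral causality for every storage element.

β0 |Sf1
β1 |J1
β2 |J1
β3 |J1

b0 |Sf1  (Sf1: flow source, stroke at near end)
b1 |J1  (J1 flow already set via bond 0)
b2 |J1  (J1: bond 0 brought flow, rest push out)
b3 |J1  (J1 flow already set via bond 0)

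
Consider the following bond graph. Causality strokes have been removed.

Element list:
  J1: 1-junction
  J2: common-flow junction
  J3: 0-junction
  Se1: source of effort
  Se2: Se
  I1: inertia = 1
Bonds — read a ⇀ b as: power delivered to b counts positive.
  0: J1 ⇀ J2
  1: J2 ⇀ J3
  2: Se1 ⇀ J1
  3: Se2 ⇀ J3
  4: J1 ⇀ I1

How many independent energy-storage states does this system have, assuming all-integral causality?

1  (I1 all integral)

b2 →J1  (source Se1 imposes e)
b3 →J3  (Se2 fixes effort; stroke away)
b1 →J2  (common-e at J3 fixed by 3)
b0 →J1  (only one flow-in slot at J2)
b4 →I1  (J1 needs exactly one f-in)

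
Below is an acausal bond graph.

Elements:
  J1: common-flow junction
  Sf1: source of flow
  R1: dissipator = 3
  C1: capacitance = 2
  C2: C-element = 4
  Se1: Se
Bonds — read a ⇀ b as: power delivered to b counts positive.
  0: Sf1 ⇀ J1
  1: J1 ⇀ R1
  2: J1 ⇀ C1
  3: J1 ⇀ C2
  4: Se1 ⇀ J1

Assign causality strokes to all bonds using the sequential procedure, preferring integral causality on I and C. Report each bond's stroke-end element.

b0 →Sf1
b1 →J1
b2 →J1
b3 →J1
b4 →J1

b0 |Sf1  (Sf1: flow source, stroke at near end)
b4 |J1  (Se1: effort source, stroke at far end)
b1 |J1  (J1 flow already set via bond 0)
b2 |J1  (common-f at J1 fixed by 0)
b3 |J1  (common-f at J1 fixed by 0)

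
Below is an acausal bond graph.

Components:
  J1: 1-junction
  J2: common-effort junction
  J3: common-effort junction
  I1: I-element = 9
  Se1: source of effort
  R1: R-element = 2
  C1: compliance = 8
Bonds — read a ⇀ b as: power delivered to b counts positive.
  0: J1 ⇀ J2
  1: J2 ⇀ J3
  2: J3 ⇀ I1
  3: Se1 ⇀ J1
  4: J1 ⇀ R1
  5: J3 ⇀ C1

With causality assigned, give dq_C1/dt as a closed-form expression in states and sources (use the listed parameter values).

dq_C1/dt = E_Se1/2 - p_I1/9 - q_C1/16

#3 stroke at J1  (source Se1 imposes e)
#2 stroke at I1  (I1: I, integral causality)
#5 stroke at J3  (prefer integral on C1)
#1 stroke at J2  (J3 effort already set via bond 5)
#0 stroke at J1  (J2: bond 1 brought effort, rest push out)
#4 stroke at R1  (J1: last free bond brings flow in)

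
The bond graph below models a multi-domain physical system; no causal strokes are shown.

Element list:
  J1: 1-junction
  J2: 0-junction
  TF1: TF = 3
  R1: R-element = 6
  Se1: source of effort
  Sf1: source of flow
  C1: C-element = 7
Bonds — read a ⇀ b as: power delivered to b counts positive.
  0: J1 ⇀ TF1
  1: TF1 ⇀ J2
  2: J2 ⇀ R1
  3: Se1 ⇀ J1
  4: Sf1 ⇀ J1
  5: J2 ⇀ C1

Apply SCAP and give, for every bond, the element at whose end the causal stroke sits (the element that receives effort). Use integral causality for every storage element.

b0 |J1
b1 |TF1
b2 |R1
b3 |J1
b4 |Sf1
b5 |J2

#3 |J1  (source Se1 imposes e)
#4 |Sf1  (Sf1 fixes flow; stroke at Sf1)
#0 |J1  (J1: bond 4 brought flow, rest push out)
#1 |TF1  (through TF1, causality passes straight; one stroke at TF1)
#5 |J2  (C1: C, integral causality)
#2 |R1  (J2: bond 5 brought effort, rest push out)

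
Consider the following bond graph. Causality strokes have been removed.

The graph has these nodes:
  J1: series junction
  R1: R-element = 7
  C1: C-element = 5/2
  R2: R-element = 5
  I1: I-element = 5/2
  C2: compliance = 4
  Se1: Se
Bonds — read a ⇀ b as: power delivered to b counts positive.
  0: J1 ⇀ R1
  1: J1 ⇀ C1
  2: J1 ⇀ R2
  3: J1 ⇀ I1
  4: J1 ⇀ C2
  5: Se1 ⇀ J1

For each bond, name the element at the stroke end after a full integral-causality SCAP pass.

bond 0 |J1
bond 1 |J1
bond 2 |J1
bond 3 |I1
bond 4 |J1
bond 5 |J1

#5 →J1  (Se1 (Se) sets effort on bond)
#1 →J1  (C1 integral (e out))
#3 →I1  (I1 outputs flow p/I1)
#0 →J1  (common-f at J1 fixed by 3)
#2 →J1  (1-jn J1 has f-setter on 3)
#4 →J1  (J1: bond 3 brought flow, rest push out)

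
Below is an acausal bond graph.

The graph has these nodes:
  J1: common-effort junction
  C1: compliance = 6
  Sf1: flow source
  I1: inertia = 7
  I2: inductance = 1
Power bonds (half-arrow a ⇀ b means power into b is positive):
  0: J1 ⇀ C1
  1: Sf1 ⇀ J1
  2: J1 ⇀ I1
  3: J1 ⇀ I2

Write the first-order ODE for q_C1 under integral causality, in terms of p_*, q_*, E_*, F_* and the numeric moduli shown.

b1 →Sf1  (Sf1 fixes flow; stroke at Sf1)
b0 →J1  (C1 integral (e out))
b2 →I1  (J1 effort already set via bond 0)
b3 →I2  (0-jn J1 has e-setter on 0)

dq_C1/dt = F_Sf1 - p_I1/7 - p_I2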